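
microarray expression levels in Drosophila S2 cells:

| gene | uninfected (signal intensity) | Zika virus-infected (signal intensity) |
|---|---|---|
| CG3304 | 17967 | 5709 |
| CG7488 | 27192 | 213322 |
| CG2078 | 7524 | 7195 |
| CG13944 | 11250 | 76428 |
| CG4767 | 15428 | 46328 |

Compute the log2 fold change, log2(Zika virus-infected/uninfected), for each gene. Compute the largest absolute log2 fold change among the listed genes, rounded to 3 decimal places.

2.972

log2(5709/17967) = -1.654  (CG3304)
log2(213322/27192) = 2.972  (CG7488)
log2(7195/7524) = -0.065  (CG2078)
log2(76428/11250) = 2.764  (CG13944)
log2(46328/15428) = 1.586  (CG4767)
The largest magnitude belongs to CG7488.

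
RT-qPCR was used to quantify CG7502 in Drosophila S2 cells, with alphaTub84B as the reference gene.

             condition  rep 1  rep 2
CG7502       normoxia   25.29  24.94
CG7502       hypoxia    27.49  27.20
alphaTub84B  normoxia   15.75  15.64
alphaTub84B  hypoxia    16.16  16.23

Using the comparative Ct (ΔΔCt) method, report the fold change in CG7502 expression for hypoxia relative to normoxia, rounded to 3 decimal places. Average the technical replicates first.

Mean Ct: CG7502 normoxia 25.115; CG7502 hypoxia 27.345; alphaTub84B normoxia 15.695; alphaTub84B hypoxia 16.195
ΔCt(normoxia) = 25.115 − 15.695 = 9.420
ΔCt(hypoxia) = 27.345 − 16.195 = 11.150
ΔΔCt = 11.150 − 9.420 = 1.730
Fold change = 2^(−1.730) = 0.3015

0.301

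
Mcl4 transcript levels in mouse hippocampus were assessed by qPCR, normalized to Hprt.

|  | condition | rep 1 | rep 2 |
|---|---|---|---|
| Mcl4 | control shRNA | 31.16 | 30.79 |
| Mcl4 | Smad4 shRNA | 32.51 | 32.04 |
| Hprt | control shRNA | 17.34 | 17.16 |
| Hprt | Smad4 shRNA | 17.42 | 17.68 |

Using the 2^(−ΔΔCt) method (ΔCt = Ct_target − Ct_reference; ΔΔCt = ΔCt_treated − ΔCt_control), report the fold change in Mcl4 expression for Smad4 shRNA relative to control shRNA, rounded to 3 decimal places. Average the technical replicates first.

0.500

Mean Ct: Mcl4 control shRNA 30.975; Mcl4 Smad4 shRNA 32.275; Hprt control shRNA 17.250; Hprt Smad4 shRNA 17.550
ΔCt(control shRNA) = 30.975 − 17.250 = 13.725
ΔCt(Smad4 shRNA) = 32.275 − 17.550 = 14.725
ΔΔCt = 14.725 − 13.725 = 1.000
Fold change = 2^(−1.000) = 0.5000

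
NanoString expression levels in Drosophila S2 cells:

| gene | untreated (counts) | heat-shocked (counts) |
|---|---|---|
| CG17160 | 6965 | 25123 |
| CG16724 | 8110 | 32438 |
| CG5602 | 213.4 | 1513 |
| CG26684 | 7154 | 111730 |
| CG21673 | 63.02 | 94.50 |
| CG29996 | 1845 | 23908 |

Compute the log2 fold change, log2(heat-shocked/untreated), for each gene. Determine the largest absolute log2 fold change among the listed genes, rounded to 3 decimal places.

log2(25123/6965) = 1.851  (CG17160)
log2(32438/8110) = 2.000  (CG16724)
log2(1513/213.4) = 2.826  (CG5602)
log2(111730/7154) = 3.965  (CG26684)
log2(94.50/63.02) = 0.585  (CG21673)
log2(23908/1845) = 3.696  (CG29996)
The largest magnitude belongs to CG26684.

3.965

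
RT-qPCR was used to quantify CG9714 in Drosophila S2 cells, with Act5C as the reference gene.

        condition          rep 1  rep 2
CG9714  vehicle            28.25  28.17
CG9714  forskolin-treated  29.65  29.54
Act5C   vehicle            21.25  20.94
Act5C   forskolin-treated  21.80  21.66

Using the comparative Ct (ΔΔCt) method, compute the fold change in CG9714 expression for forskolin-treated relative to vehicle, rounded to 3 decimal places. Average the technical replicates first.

0.595

Mean Ct: CG9714 vehicle 28.210; CG9714 forskolin-treated 29.595; Act5C vehicle 21.095; Act5C forskolin-treated 21.730
ΔCt(vehicle) = 28.210 − 21.095 = 7.115
ΔCt(forskolin-treated) = 29.595 − 21.730 = 7.865
ΔΔCt = 7.865 − 7.115 = 0.750
Fold change = 2^(−0.750) = 0.5946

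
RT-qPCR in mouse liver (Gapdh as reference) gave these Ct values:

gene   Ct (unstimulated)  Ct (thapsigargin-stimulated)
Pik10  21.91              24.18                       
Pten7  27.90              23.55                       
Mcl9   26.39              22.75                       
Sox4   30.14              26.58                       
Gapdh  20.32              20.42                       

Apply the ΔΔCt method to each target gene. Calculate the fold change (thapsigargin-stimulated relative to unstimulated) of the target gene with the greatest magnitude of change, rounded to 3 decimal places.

21.857

Pik10: ΔΔCt = (24.18−20.42) − (21.91−20.32) = 3.76 − 1.59 = 2.17; fold change = 2^-2.17 = 0.222
Pten7: ΔΔCt = (23.55−20.42) − (27.90−20.32) = 3.13 − 7.58 = -4.45; fold change = 2^4.45 = 21.857
Mcl9: ΔΔCt = (22.75−20.42) − (26.39−20.32) = 2.33 − 6.07 = -3.74; fold change = 2^3.74 = 13.361
Sox4: ΔΔCt = (26.58−20.42) − (30.14−20.32) = 6.16 − 9.82 = -3.66; fold change = 2^3.66 = 12.641
Pten7 has the largest |ΔΔCt| = 4.45.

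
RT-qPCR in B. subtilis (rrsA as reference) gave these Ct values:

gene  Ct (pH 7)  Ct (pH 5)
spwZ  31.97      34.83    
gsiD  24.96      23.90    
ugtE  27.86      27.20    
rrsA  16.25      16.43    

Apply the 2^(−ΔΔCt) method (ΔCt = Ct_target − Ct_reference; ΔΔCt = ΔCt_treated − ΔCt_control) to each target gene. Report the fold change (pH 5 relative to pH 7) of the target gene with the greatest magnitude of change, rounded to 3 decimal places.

spwZ: ΔΔCt = (34.83−16.43) − (31.97−16.25) = 18.40 − 15.72 = 2.68; fold change = 2^-2.68 = 0.156
gsiD: ΔΔCt = (23.90−16.43) − (24.96−16.25) = 7.47 − 8.71 = -1.24; fold change = 2^1.24 = 2.362
ugtE: ΔΔCt = (27.20−16.43) − (27.86−16.25) = 10.77 − 11.61 = -0.84; fold change = 2^0.84 = 1.790
spwZ has the largest |ΔΔCt| = 2.68.

0.156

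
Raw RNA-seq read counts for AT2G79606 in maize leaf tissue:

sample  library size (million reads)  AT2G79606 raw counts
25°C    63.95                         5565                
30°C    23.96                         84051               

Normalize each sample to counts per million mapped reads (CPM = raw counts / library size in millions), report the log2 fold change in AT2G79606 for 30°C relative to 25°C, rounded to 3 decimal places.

5.333

CPM(25°C) = 5565 / 63.95 = 87.0211
CPM(30°C) = 84051 / 23.96 = 3507.9716
Fold change = 3507.9716 / 87.0211 = 40.31173
log2(40.31173) = 5.3331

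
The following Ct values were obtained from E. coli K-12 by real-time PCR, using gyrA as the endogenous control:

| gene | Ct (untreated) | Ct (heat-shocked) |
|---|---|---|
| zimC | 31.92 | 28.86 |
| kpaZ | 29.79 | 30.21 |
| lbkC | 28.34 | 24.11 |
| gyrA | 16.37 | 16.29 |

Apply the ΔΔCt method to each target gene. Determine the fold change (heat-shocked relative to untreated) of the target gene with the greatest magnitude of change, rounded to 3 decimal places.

zimC: ΔΔCt = (28.86−16.29) − (31.92−16.37) = 12.57 − 15.55 = -2.98; fold change = 2^2.98 = 7.890
kpaZ: ΔΔCt = (30.21−16.29) − (29.79−16.37) = 13.92 − 13.42 = 0.50; fold change = 2^-0.50 = 0.707
lbkC: ΔΔCt = (24.11−16.29) − (28.34−16.37) = 7.82 − 11.97 = -4.15; fold change = 2^4.15 = 17.753
lbkC has the largest |ΔΔCt| = 4.15.

17.753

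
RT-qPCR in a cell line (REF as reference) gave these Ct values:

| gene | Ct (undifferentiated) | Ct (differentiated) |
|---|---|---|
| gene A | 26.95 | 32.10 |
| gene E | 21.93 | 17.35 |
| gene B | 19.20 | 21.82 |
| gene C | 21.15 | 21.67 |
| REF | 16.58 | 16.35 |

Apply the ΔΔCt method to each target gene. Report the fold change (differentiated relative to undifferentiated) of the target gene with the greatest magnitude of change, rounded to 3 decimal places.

0.024

gene A: ΔΔCt = (32.10−16.35) − (26.95−16.58) = 15.75 − 10.37 = 5.38; fold change = 2^-5.38 = 0.024
gene E: ΔΔCt = (17.35−16.35) − (21.93−16.58) = 1.00 − 5.35 = -4.35; fold change = 2^4.35 = 20.393
gene B: ΔΔCt = (21.82−16.35) − (19.20−16.58) = 5.47 − 2.62 = 2.85; fold change = 2^-2.85 = 0.139
gene C: ΔΔCt = (21.67−16.35) − (21.15−16.58) = 5.32 − 4.57 = 0.75; fold change = 2^-0.75 = 0.595
gene A has the largest |ΔΔCt| = 5.38.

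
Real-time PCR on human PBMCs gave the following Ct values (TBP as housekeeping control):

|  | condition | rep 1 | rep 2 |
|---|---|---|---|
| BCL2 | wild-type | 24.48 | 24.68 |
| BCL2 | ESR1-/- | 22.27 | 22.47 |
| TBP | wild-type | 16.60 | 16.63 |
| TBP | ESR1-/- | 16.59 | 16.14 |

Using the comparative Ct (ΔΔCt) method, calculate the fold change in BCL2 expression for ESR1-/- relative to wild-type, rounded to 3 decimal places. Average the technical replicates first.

Mean Ct: BCL2 wild-type 24.580; BCL2 ESR1-/- 22.370; TBP wild-type 16.615; TBP ESR1-/- 16.365
ΔCt(wild-type) = 24.580 − 16.615 = 7.965
ΔCt(ESR1-/-) = 22.370 − 16.365 = 6.005
ΔΔCt = 6.005 − 7.965 = -1.960
Fold change = 2^(−(-1.960)) = 2^1.960 = 3.8906

3.891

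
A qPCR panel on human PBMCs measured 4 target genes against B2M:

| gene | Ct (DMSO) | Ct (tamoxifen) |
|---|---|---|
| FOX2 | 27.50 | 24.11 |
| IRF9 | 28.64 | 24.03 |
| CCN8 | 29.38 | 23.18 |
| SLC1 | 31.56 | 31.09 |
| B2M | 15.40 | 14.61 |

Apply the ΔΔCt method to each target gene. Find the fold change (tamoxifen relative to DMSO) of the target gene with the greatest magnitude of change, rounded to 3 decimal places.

42.518

FOX2: ΔΔCt = (24.11−14.61) − (27.50−15.40) = 9.50 − 12.10 = -2.60; fold change = 2^2.60 = 6.063
IRF9: ΔΔCt = (24.03−14.61) − (28.64−15.40) = 9.42 − 13.24 = -3.82; fold change = 2^3.82 = 14.123
CCN8: ΔΔCt = (23.18−14.61) − (29.38−15.40) = 8.57 − 13.98 = -5.41; fold change = 2^5.41 = 42.518
SLC1: ΔΔCt = (31.09−14.61) − (31.56−15.40) = 16.48 − 16.16 = 0.32; fold change = 2^-0.32 = 0.801
CCN8 has the largest |ΔΔCt| = 5.41.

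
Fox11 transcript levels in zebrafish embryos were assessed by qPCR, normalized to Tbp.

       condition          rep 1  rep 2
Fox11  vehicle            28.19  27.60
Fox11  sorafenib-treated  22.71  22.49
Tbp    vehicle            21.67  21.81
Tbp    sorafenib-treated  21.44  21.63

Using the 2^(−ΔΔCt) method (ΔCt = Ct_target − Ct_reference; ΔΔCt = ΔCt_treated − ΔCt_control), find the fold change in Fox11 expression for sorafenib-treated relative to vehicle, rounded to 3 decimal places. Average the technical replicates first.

Mean Ct: Fox11 vehicle 27.895; Fox11 sorafenib-treated 22.600; Tbp vehicle 21.740; Tbp sorafenib-treated 21.535
ΔCt(vehicle) = 27.895 − 21.740 = 6.155
ΔCt(sorafenib-treated) = 22.600 − 21.535 = 1.065
ΔΔCt = 1.065 − 6.155 = -5.090
Fold change = 2^(−(-5.090)) = 2^5.090 = 34.0598

34.060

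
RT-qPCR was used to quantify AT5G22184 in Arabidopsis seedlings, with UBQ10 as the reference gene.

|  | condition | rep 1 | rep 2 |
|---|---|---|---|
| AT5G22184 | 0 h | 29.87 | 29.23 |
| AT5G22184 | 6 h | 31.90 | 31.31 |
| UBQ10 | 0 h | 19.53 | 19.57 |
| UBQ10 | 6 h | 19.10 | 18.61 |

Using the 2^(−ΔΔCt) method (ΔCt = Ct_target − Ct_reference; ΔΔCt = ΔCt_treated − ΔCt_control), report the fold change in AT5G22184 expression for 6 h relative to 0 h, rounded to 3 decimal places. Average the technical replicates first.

0.149

Mean Ct: AT5G22184 0 h 29.550; AT5G22184 6 h 31.605; UBQ10 0 h 19.550; UBQ10 6 h 18.855
ΔCt(0 h) = 29.550 − 19.550 = 10.000
ΔCt(6 h) = 31.605 − 18.855 = 12.750
ΔΔCt = 12.750 − 10.000 = 2.750
Fold change = 2^(−2.750) = 0.1487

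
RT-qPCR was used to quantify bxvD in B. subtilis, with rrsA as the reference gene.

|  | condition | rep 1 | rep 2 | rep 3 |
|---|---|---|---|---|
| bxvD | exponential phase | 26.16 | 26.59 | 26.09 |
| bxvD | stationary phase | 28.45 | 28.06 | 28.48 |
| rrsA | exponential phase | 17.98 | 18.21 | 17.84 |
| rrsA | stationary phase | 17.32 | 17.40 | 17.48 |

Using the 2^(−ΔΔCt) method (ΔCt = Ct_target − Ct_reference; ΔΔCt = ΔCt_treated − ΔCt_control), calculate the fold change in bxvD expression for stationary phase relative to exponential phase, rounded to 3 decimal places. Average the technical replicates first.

Mean Ct: bxvD exponential phase 26.280; bxvD stationary phase 28.330; rrsA exponential phase 18.010; rrsA stationary phase 17.400
ΔCt(exponential phase) = 26.280 − 18.010 = 8.270
ΔCt(stationary phase) = 28.330 − 17.400 = 10.930
ΔΔCt = 10.930 − 8.270 = 2.660
Fold change = 2^(−2.660) = 0.1582

0.158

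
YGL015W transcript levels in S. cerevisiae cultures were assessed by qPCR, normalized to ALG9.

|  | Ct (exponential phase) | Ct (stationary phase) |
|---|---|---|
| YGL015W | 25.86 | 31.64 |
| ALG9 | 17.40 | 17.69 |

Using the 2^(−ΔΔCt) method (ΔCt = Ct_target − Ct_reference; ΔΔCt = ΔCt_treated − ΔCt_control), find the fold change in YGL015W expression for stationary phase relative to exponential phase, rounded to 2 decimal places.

0.02

ΔCt(exponential phase) = 25.860 − 17.400 = 8.460
ΔCt(stationary phase) = 31.640 − 17.690 = 13.950
ΔΔCt = 13.950 − 8.460 = 5.490
Fold change = 2^(−5.490) = 0.022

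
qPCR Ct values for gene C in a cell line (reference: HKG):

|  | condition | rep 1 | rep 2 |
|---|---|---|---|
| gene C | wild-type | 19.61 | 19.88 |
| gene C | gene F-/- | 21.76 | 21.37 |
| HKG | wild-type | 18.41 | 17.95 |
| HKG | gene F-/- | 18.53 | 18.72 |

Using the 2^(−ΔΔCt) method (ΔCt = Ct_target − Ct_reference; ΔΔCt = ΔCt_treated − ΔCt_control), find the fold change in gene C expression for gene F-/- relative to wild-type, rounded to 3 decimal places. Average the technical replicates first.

Mean Ct: gene C wild-type 19.745; gene C gene F-/- 21.565; HKG wild-type 18.180; HKG gene F-/- 18.625
ΔCt(wild-type) = 19.745 − 18.180 = 1.565
ΔCt(gene F-/-) = 21.565 − 18.625 = 2.940
ΔΔCt = 2.940 − 1.565 = 1.375
Fold change = 2^(−1.375) = 0.3856

0.386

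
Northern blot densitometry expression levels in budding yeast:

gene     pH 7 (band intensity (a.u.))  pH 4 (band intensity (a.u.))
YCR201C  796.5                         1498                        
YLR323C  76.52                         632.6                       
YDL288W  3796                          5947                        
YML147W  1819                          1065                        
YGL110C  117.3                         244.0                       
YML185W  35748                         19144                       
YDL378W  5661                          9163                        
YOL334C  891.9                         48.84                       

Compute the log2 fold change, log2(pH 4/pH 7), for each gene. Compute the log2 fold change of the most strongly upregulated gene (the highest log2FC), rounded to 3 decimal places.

3.047

log2(1498/796.5) = 0.911  (YCR201C)
log2(632.6/76.52) = 3.047  (YLR323C)
log2(5947/3796) = 0.648  (YDL288W)
log2(1065/1819) = -0.772  (YML147W)
log2(244.0/117.3) = 1.057  (YGL110C)
log2(19144/35748) = -0.901  (YML185W)
log2(9163/5661) = 0.695  (YDL378W)
log2(48.84/891.9) = -4.191  (YOL334C)
YLR323C is most strongly upregulated.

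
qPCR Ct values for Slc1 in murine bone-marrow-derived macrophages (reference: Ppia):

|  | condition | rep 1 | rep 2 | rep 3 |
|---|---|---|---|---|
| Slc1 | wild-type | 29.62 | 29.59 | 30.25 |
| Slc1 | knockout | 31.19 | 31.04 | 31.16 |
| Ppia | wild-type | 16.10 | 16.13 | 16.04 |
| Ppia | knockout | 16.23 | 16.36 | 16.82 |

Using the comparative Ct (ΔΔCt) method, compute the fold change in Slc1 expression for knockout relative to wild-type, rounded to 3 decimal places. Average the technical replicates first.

Mean Ct: Slc1 wild-type 29.820; Slc1 knockout 31.130; Ppia wild-type 16.090; Ppia knockout 16.470
ΔCt(wild-type) = 29.820 − 16.090 = 13.730
ΔCt(knockout) = 31.130 − 16.470 = 14.660
ΔΔCt = 14.660 − 13.730 = 0.930
Fold change = 2^(−0.930) = 0.5249

0.525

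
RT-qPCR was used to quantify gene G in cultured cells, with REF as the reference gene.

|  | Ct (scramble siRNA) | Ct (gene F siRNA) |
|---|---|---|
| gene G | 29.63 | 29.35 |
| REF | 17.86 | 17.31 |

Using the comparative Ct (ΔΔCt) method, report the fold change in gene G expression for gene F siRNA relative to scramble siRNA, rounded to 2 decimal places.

ΔCt(scramble siRNA) = 29.630 − 17.860 = 11.770
ΔCt(gene F siRNA) = 29.350 − 17.310 = 12.040
ΔΔCt = 12.040 − 11.770 = 0.270
Fold change = 2^(−0.270) = 0.829

0.83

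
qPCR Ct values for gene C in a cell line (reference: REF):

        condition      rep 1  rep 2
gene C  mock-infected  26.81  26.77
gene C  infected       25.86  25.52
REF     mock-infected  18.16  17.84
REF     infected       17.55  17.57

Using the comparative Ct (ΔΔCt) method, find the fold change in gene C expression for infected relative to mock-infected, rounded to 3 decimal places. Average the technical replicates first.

1.580

Mean Ct: gene C mock-infected 26.790; gene C infected 25.690; REF mock-infected 18.000; REF infected 17.560
ΔCt(mock-infected) = 26.790 − 18.000 = 8.790
ΔCt(infected) = 25.690 − 17.560 = 8.130
ΔΔCt = 8.130 − 8.790 = -0.660
Fold change = 2^(−(-0.660)) = 2^0.660 = 1.5801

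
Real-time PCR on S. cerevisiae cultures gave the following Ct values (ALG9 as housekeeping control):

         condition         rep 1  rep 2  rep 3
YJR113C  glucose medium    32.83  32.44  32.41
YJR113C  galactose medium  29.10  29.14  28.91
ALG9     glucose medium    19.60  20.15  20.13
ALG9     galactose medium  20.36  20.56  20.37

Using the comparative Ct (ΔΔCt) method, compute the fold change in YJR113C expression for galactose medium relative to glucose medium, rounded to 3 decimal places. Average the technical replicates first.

15.780

Mean Ct: YJR113C glucose medium 32.560; YJR113C galactose medium 29.050; ALG9 glucose medium 19.960; ALG9 galactose medium 20.430
ΔCt(glucose medium) = 32.560 − 19.960 = 12.600
ΔCt(galactose medium) = 29.050 − 20.430 = 8.620
ΔΔCt = 8.620 − 12.600 = -3.980
Fold change = 2^(−(-3.980)) = 2^3.980 = 15.7797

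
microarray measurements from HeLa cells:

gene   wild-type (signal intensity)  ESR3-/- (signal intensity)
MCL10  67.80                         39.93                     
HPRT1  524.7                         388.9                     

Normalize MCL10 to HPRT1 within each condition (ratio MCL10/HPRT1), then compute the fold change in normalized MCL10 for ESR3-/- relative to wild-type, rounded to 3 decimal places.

0.795

MCL10/HPRT1 (wild-type) = 67.80 / 524.7 = 0.12922
MCL10/HPRT1 (ESR3-/-) = 39.93 / 388.9 = 0.10267
Fold change = 0.10267 / 0.12922 = 0.7946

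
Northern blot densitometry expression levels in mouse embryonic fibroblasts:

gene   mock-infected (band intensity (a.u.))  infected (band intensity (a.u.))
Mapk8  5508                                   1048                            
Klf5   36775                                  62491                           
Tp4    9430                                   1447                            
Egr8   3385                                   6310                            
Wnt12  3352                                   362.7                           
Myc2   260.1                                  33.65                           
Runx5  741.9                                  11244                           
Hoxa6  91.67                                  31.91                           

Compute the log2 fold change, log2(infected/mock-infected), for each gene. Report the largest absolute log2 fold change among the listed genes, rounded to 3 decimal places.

log2(1048/5508) = -2.394  (Mapk8)
log2(62491/36775) = 0.765  (Klf5)
log2(1447/9430) = -2.704  (Tp4)
log2(6310/3385) = 0.898  (Egr8)
log2(362.7/3352) = -3.208  (Wnt12)
log2(33.65/260.1) = -2.950  (Myc2)
log2(11244/741.9) = 3.922  (Runx5)
log2(31.91/91.67) = -1.522  (Hoxa6)
The largest magnitude belongs to Runx5.

3.922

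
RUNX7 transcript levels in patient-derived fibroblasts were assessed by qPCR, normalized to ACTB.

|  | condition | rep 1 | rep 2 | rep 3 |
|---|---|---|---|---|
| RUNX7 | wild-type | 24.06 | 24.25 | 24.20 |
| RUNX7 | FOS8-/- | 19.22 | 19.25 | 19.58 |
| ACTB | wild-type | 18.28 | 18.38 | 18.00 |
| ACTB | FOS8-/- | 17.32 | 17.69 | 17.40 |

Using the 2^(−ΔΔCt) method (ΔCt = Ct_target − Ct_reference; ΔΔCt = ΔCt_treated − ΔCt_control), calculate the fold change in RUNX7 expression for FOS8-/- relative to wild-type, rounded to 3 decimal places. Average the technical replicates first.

Mean Ct: RUNX7 wild-type 24.170; RUNX7 FOS8-/- 19.350; ACTB wild-type 18.220; ACTB FOS8-/- 17.470
ΔCt(wild-type) = 24.170 − 18.220 = 5.950
ΔCt(FOS8-/-) = 19.350 − 17.470 = 1.880
ΔΔCt = 1.880 − 5.950 = -4.070
Fold change = 2^(−(-4.070)) = 2^4.070 = 16.7955

16.795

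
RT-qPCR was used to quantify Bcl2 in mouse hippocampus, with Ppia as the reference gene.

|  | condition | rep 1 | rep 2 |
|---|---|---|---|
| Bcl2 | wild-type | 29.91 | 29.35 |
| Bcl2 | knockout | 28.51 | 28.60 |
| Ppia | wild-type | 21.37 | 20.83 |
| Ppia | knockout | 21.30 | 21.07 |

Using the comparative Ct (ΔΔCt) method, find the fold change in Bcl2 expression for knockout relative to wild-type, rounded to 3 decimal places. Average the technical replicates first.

Mean Ct: Bcl2 wild-type 29.630; Bcl2 knockout 28.555; Ppia wild-type 21.100; Ppia knockout 21.185
ΔCt(wild-type) = 29.630 − 21.100 = 8.530
ΔCt(knockout) = 28.555 − 21.185 = 7.370
ΔΔCt = 7.370 − 8.530 = -1.160
Fold change = 2^(−(-1.160)) = 2^1.160 = 2.2346

2.235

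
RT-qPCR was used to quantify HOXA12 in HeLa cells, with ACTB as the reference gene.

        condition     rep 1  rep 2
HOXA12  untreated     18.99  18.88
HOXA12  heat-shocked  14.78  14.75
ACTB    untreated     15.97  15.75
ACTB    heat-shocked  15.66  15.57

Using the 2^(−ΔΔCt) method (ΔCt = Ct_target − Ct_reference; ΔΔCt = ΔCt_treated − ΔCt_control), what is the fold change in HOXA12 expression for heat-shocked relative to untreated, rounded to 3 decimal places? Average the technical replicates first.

15.189

Mean Ct: HOXA12 untreated 18.935; HOXA12 heat-shocked 14.765; ACTB untreated 15.860; ACTB heat-shocked 15.615
ΔCt(untreated) = 18.935 − 15.860 = 3.075
ΔCt(heat-shocked) = 14.765 − 15.615 = -0.850
ΔΔCt = -0.850 − 3.075 = -3.925
Fold change = 2^(−(-3.925)) = 2^3.925 = 15.1895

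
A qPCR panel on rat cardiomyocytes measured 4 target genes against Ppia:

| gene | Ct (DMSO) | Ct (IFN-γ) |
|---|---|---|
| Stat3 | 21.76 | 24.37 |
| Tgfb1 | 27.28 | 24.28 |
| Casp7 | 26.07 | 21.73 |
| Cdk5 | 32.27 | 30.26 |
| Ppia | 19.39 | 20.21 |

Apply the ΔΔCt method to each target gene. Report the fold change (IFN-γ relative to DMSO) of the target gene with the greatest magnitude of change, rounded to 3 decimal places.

Stat3: ΔΔCt = (24.37−20.21) − (21.76−19.39) = 4.16 − 2.37 = 1.79; fold change = 2^-1.79 = 0.289
Tgfb1: ΔΔCt = (24.28−20.21) − (27.28−19.39) = 4.07 − 7.89 = -3.82; fold change = 2^3.82 = 14.123
Casp7: ΔΔCt = (21.73−20.21) − (26.07−19.39) = 1.52 − 6.68 = -5.16; fold change = 2^5.16 = 35.753
Cdk5: ΔΔCt = (30.26−20.21) − (32.27−19.39) = 10.05 − 12.88 = -2.83; fold change = 2^2.83 = 7.111
Casp7 has the largest |ΔΔCt| = 5.16.

35.753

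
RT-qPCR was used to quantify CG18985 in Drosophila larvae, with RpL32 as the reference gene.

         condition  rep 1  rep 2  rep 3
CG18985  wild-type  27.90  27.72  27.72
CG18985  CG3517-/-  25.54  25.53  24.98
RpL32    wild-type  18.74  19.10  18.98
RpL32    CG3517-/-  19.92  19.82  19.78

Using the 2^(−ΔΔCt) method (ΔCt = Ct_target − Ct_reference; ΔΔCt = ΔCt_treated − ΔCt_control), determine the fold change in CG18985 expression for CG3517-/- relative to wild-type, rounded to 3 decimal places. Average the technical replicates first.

Mean Ct: CG18985 wild-type 27.780; CG18985 CG3517-/- 25.350; RpL32 wild-type 18.940; RpL32 CG3517-/- 19.840
ΔCt(wild-type) = 27.780 − 18.940 = 8.840
ΔCt(CG3517-/-) = 25.350 − 19.840 = 5.510
ΔΔCt = 5.510 − 8.840 = -3.330
Fold change = 2^(−(-3.330)) = 2^3.330 = 10.0561

10.056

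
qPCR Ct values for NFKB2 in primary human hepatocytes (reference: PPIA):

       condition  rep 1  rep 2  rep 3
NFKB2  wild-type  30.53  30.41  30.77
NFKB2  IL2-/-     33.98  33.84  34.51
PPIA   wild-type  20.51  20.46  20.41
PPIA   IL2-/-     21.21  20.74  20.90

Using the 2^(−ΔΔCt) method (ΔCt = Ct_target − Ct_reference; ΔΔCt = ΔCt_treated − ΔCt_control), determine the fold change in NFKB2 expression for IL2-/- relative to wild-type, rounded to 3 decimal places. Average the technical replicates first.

0.121

Mean Ct: NFKB2 wild-type 30.570; NFKB2 IL2-/- 34.110; PPIA wild-type 20.460; PPIA IL2-/- 20.950
ΔCt(wild-type) = 30.570 − 20.460 = 10.110
ΔCt(IL2-/-) = 34.110 − 20.950 = 13.160
ΔΔCt = 13.160 − 10.110 = 3.050
Fold change = 2^(−3.050) = 0.1207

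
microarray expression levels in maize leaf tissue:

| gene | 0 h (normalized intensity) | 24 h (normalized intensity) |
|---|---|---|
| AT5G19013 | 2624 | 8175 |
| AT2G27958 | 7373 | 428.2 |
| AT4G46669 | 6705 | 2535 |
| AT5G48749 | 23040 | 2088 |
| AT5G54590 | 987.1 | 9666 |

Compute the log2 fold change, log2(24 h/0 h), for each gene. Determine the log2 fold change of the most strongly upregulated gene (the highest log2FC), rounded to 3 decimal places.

3.292

log2(8175/2624) = 1.639  (AT5G19013)
log2(428.2/7373) = -4.106  (AT2G27958)
log2(2535/6705) = -1.403  (AT4G46669)
log2(2088/23040) = -3.464  (AT5G48749)
log2(9666/987.1) = 3.292  (AT5G54590)
AT5G54590 is most strongly upregulated.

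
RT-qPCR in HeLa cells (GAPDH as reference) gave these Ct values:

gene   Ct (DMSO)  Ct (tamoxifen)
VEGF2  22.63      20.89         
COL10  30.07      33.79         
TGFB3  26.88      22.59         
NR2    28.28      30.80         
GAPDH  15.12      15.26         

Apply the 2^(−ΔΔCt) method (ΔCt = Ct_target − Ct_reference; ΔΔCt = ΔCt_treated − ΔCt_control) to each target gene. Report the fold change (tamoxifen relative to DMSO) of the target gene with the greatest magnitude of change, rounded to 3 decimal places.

VEGF2: ΔΔCt = (20.89−15.26) − (22.63−15.12) = 5.63 − 7.51 = -1.88; fold change = 2^1.88 = 3.681
COL10: ΔΔCt = (33.79−15.26) − (30.07−15.12) = 18.53 − 14.95 = 3.58; fold change = 2^-3.58 = 0.084
TGFB3: ΔΔCt = (22.59−15.26) − (26.88−15.12) = 7.33 − 11.76 = -4.43; fold change = 2^4.43 = 21.556
NR2: ΔΔCt = (30.80−15.26) − (28.28−15.12) = 15.54 − 13.16 = 2.38; fold change = 2^-2.38 = 0.192
TGFB3 has the largest |ΔΔCt| = 4.43.

21.556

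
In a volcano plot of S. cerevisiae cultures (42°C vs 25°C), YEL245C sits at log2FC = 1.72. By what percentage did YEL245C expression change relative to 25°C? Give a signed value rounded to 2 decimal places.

Fold change = 2^(1.72) = 3.2944
Percent change = (FC − 1) × 100% = (3.2944 − 1) × 100 = 229.44%

229.44%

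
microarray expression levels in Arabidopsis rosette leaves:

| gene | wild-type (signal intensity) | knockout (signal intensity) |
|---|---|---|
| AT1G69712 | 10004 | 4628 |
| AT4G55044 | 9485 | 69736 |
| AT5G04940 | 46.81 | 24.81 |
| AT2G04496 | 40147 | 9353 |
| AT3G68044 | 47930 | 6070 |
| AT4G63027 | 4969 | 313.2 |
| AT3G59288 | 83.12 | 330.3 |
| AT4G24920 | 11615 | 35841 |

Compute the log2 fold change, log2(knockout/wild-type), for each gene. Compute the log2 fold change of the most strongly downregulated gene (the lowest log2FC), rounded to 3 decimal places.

-3.988

log2(4628/10004) = -1.112  (AT1G69712)
log2(69736/9485) = 2.878  (AT4G55044)
log2(24.81/46.81) = -0.916  (AT5G04940)
log2(9353/40147) = -2.102  (AT2G04496)
log2(6070/47930) = -2.981  (AT3G68044)
log2(313.2/4969) = -3.988  (AT4G63027)
log2(330.3/83.12) = 1.991  (AT3G59288)
log2(35841/11615) = 1.626  (AT4G24920)
AT4G63027 is most strongly downregulated.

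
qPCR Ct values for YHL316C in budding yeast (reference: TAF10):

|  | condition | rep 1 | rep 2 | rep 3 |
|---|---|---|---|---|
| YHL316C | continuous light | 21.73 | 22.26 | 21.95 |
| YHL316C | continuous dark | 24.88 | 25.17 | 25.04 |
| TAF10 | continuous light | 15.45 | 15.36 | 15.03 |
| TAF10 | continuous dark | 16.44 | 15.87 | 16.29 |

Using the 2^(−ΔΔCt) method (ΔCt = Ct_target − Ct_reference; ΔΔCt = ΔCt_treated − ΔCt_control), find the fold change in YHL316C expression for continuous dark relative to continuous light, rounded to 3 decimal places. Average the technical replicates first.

Mean Ct: YHL316C continuous light 21.980; YHL316C continuous dark 25.030; TAF10 continuous light 15.280; TAF10 continuous dark 16.200
ΔCt(continuous light) = 21.980 − 15.280 = 6.700
ΔCt(continuous dark) = 25.030 − 16.200 = 8.830
ΔΔCt = 8.830 − 6.700 = 2.130
Fold change = 2^(−2.130) = 0.2285

0.228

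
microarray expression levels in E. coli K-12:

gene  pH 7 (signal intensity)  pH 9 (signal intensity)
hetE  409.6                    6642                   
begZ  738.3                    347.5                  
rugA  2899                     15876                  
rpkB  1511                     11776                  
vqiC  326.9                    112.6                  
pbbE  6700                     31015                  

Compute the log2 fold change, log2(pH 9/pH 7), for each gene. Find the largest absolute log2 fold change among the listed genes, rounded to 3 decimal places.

4.019

log2(6642/409.6) = 4.019  (hetE)
log2(347.5/738.3) = -1.087  (begZ)
log2(15876/2899) = 2.453  (rugA)
log2(11776/1511) = 2.962  (rpkB)
log2(112.6/326.9) = -1.538  (vqiC)
log2(31015/6700) = 2.211  (pbbE)
The largest magnitude belongs to hetE.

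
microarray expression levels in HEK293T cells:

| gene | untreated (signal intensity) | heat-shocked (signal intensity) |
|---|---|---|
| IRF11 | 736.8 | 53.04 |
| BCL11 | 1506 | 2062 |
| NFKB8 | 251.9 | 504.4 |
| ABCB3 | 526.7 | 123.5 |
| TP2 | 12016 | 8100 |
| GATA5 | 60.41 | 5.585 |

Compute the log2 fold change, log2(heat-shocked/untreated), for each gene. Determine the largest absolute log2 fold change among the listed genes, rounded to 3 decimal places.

3.796

log2(53.04/736.8) = -3.796  (IRF11)
log2(2062/1506) = 0.453  (BCL11)
log2(504.4/251.9) = 1.002  (NFKB8)
log2(123.5/526.7) = -2.092  (ABCB3)
log2(8100/12016) = -0.569  (TP2)
log2(5.585/60.41) = -3.435  (GATA5)
The largest magnitude belongs to IRF11.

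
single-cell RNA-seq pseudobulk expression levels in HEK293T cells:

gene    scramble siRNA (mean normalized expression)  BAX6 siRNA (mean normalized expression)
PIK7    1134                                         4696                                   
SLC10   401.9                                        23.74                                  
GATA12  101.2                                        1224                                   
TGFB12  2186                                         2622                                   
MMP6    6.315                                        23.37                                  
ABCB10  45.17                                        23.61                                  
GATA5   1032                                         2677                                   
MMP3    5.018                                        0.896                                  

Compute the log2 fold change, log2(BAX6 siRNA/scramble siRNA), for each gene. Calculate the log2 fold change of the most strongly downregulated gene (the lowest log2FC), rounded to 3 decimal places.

log2(4696/1134) = 2.050  (PIK7)
log2(23.74/401.9) = -4.081  (SLC10)
log2(1224/101.2) = 3.596  (GATA12)
log2(2622/2186) = 0.262  (TGFB12)
log2(23.37/6.315) = 1.888  (MMP6)
log2(23.61/45.17) = -0.936  (ABCB10)
log2(2677/1032) = 1.375  (GATA5)
log2(0.896/5.018) = -2.486  (MMP3)
SLC10 is most strongly downregulated.

-4.081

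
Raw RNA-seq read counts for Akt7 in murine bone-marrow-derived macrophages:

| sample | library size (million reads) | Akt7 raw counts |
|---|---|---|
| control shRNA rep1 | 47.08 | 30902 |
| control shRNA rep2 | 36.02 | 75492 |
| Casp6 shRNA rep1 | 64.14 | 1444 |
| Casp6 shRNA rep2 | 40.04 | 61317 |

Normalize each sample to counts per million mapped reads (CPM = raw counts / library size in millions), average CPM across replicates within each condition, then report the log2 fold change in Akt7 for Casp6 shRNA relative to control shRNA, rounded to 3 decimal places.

-0.825

CPM(control shRNA rep1) = 30902 / 47.08 = 656.3721
CPM(control shRNA rep2) = 75492 / 36.02 = 2095.8356
CPM(Casp6 shRNA rep1) = 1444 / 64.14 = 22.5133
CPM(Casp6 shRNA rep2) = 61317 / 40.04 = 1531.3936
mean CPM(control shRNA) = 1376.1039; mean CPM(Casp6 shRNA) = 776.9534
Fold change = 776.9534 / 1376.1039 = 0.56460
log2(0.56460) = -0.8247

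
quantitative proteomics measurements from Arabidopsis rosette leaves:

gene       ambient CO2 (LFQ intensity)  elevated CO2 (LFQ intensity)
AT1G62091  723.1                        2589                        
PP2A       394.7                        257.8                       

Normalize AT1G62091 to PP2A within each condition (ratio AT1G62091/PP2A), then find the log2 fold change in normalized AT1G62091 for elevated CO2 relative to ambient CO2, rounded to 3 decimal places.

AT1G62091/PP2A (ambient CO2) = 723.1 / 394.7 = 1.832
AT1G62091/PP2A (elevated CO2) = 2589 / 257.8 = 10.043
Fold change = 10.043 / 1.832 = 5.4817
log2(5.4817) = 2.4546

2.455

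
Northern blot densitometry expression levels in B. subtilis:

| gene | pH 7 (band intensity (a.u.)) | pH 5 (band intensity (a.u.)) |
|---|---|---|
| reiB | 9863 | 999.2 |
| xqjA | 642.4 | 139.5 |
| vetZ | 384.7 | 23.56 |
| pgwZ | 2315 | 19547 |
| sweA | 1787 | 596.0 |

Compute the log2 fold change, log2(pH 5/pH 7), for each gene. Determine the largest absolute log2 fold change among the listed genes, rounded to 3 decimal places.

log2(999.2/9863) = -3.303  (reiB)
log2(139.5/642.4) = -2.203  (xqjA)
log2(23.56/384.7) = -4.029  (vetZ)
log2(19547/2315) = 3.078  (pgwZ)
log2(596.0/1787) = -1.584  (sweA)
The largest magnitude belongs to vetZ.

4.029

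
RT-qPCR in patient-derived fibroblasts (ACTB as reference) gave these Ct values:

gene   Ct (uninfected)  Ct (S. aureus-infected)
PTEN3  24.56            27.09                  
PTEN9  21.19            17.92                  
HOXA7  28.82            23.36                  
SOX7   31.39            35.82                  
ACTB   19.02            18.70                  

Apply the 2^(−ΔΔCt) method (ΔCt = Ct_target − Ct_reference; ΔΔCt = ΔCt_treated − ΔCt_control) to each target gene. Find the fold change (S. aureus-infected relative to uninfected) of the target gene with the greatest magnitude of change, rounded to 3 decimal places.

PTEN3: ΔΔCt = (27.09−18.70) − (24.56−19.02) = 8.39 − 5.54 = 2.85; fold change = 2^-2.85 = 0.139
PTEN9: ΔΔCt = (17.92−18.70) − (21.19−19.02) = -0.78 − 2.17 = -2.95; fold change = 2^2.95 = 7.727
HOXA7: ΔΔCt = (23.36−18.70) − (28.82−19.02) = 4.66 − 9.80 = -5.14; fold change = 2^5.14 = 35.261
SOX7: ΔΔCt = (35.82−18.70) − (31.39−19.02) = 17.12 − 12.37 = 4.75; fold change = 2^-4.75 = 0.037
HOXA7 has the largest |ΔΔCt| = 5.14.

35.261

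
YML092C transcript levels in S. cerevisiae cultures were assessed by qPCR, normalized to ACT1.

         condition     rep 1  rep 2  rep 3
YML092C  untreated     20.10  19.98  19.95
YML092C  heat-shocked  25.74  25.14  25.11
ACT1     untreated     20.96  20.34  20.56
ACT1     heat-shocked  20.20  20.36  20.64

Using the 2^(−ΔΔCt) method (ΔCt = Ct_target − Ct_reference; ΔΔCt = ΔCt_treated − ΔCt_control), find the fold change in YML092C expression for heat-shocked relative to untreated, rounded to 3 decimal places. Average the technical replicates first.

0.021

Mean Ct: YML092C untreated 20.010; YML092C heat-shocked 25.330; ACT1 untreated 20.620; ACT1 heat-shocked 20.400
ΔCt(untreated) = 20.010 − 20.620 = -0.610
ΔCt(heat-shocked) = 25.330 − 20.400 = 4.930
ΔΔCt = 4.930 − (-0.610) = 5.540
Fold change = 2^(−5.540) = 0.0215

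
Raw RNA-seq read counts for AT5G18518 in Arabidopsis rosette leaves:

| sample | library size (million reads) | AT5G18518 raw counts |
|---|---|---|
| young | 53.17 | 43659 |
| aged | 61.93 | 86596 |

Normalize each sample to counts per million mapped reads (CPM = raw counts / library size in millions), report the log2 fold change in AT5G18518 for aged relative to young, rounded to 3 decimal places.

0.768

CPM(young) = 43659 / 53.17 = 821.1209
CPM(aged) = 86596 / 61.93 = 1398.2884
Fold change = 1398.2884 / 821.1209 = 1.70290
log2(1.70290) = 0.7680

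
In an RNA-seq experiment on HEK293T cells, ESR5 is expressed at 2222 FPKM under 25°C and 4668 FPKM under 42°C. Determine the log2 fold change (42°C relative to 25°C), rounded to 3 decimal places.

Fold change = 4668 / 2222 = 2.1008
log2(2.1008) = 1.0709

1.071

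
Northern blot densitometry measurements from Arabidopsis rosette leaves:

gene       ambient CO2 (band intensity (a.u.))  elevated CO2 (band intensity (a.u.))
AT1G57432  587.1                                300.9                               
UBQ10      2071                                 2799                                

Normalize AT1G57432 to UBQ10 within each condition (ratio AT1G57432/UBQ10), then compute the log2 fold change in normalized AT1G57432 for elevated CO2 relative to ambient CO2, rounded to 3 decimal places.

-1.399

AT1G57432/UBQ10 (ambient CO2) = 587.1 / 2071 = 0.28349
AT1G57432/UBQ10 (elevated CO2) = 300.9 / 2799 = 0.1075
Fold change = 0.1075 / 0.28349 = 0.3792
log2(0.3792) = -1.3989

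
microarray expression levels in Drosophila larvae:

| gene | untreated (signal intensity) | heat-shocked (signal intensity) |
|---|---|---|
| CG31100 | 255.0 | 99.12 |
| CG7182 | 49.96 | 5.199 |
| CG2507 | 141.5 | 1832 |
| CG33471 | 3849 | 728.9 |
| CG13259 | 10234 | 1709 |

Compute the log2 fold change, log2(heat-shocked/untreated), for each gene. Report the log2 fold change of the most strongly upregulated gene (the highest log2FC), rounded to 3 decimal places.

3.695

log2(99.12/255.0) = -1.363  (CG31100)
log2(5.199/49.96) = -3.264  (CG7182)
log2(1832/141.5) = 3.695  (CG2507)
log2(728.9/3849) = -2.401  (CG33471)
log2(1709/10234) = -2.582  (CG13259)
CG2507 is most strongly upregulated.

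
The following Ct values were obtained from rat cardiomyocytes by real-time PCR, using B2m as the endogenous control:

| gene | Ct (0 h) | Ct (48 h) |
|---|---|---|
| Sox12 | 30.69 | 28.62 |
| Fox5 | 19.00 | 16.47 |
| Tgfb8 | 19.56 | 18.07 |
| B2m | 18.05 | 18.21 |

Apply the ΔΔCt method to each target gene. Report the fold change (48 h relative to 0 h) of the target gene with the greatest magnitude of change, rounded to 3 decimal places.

Sox12: ΔΔCt = (28.62−18.21) − (30.69−18.05) = 10.41 − 12.64 = -2.23; fold change = 2^2.23 = 4.691
Fox5: ΔΔCt = (16.47−18.21) − (19.00−18.05) = -1.74 − 0.95 = -2.69; fold change = 2^2.69 = 6.453
Tgfb8: ΔΔCt = (18.07−18.21) − (19.56−18.05) = -0.14 − 1.51 = -1.65; fold change = 2^1.65 = 3.138
Fox5 has the largest |ΔΔCt| = 2.69.

6.453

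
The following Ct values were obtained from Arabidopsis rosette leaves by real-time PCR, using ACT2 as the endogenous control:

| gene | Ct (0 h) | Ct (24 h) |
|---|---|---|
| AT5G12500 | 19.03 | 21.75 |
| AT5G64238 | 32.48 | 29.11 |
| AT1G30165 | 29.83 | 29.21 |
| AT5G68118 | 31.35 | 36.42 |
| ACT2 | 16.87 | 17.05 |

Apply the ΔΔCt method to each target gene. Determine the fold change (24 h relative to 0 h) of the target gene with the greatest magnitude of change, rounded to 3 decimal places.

0.034

AT5G12500: ΔΔCt = (21.75−17.05) − (19.03−16.87) = 4.70 − 2.16 = 2.54; fold change = 2^-2.54 = 0.172
AT5G64238: ΔΔCt = (29.11−17.05) − (32.48−16.87) = 12.06 − 15.61 = -3.55; fold change = 2^3.55 = 11.713
AT1G30165: ΔΔCt = (29.21−17.05) − (29.83−16.87) = 12.16 − 12.96 = -0.80; fold change = 2^0.80 = 1.741
AT5G68118: ΔΔCt = (36.42−17.05) − (31.35−16.87) = 19.37 − 14.48 = 4.89; fold change = 2^-4.89 = 0.034
AT5G68118 has the largest |ΔΔCt| = 4.89.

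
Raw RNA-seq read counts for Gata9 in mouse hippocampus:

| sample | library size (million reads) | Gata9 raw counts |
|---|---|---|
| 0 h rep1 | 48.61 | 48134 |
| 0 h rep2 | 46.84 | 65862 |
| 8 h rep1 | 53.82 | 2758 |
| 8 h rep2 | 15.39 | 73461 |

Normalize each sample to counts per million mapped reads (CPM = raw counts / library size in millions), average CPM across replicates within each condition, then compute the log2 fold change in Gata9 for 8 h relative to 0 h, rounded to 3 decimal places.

1.010

CPM(0 h rep1) = 48134 / 48.61 = 990.2078
CPM(0 h rep2) = 65862 / 46.84 = 1406.1059
CPM(8 h rep1) = 2758 / 53.82 = 51.2449
CPM(8 h rep2) = 73461 / 15.39 = 4773.2943
mean CPM(0 h) = 1198.1568; mean CPM(8 h) = 2412.2696
Fold change = 2412.2696 / 1198.1568 = 2.01332
log2(2.01332) = 1.0096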